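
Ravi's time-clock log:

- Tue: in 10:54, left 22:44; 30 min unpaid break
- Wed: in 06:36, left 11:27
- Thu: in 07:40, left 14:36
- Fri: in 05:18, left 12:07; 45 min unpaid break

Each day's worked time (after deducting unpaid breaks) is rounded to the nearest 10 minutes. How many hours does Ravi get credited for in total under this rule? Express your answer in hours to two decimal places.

29.17 hours

Tue: 10:54–22:44 = 11 h 50 min − 30 min = 11 h 20 min → rounds to 11 h 20 min
Wed: 06:36–11:27 = 4 h 51 min → rounds to 4 h 50 min
Thu: 07:40–14:36 = 6 h 56 min → rounds to 7 h 0 min
Fri: 05:18–12:07 = 6 h 49 min − 45 min = 6 h 4 min → rounds to 6 h 0 min
Total credited: 29 h 10 min.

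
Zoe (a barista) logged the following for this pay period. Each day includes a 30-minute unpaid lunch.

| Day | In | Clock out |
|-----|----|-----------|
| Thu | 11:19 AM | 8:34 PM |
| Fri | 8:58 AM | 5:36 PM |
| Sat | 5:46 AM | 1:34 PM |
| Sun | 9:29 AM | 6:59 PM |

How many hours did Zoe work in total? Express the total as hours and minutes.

33 h 11 min

Thu: 11:19 AM–8:34 PM = 9 h 15 min; less 30 min break → 8 h 45 min
Fri: 8:58 AM–5:36 PM = 8 h 38 min; less 30 min break → 8 h 8 min
Sat: 5:46 AM–1:34 PM = 7 h 48 min; less 30 min break → 7 h 18 min
Sun: 9:29 AM–6:59 PM = 9 h 30 min; less 30 min break → 9 h 0 min
Total: 8 h 45 min + 8 h 8 min + 7 h 18 min + 9 h 0 min = 33 h 11 min.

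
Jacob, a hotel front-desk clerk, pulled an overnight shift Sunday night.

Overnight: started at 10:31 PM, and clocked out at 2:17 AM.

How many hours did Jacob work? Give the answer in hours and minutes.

3 h 46 min

Overnight: 10:31 PM → midnight = 1 h 29 min; midnight → 2:17 AM = 2 h 17 min; span 3 h 46 min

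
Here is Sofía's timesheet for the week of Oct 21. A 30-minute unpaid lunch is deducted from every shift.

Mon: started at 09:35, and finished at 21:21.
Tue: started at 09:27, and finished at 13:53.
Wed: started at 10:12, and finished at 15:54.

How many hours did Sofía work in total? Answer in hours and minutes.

20 h 24 min

Mon: 09:35–21:21 = 11 h 46 min; less 30 min break → 11 h 16 min
Tue: 09:27–13:53 = 4 h 26 min; less 30 min break → 3 h 56 min
Wed: 10:12–15:54 = 5 h 42 min; less 30 min break → 5 h 12 min
Total: 11 h 16 min + 3 h 56 min + 5 h 12 min = 20 h 24 min.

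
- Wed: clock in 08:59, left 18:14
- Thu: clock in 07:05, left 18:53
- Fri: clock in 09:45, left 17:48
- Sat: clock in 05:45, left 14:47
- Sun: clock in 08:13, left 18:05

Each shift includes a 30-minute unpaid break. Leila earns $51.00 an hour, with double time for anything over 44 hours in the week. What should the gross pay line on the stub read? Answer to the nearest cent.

$2397.00

Wed: 08:59–18:14 = 9 h 15 min; less 30 min break → 8 h 45 min
Thu: 07:05–18:53 = 11 h 48 min; less 30 min break → 11 h 18 min
Fri: 09:45–17:48 = 8 h 3 min; less 30 min break → 7 h 33 min
Sat: 05:45–14:47 = 9 h 2 min; less 30 min break → 8 h 32 min
Sun: 08:13–18:05 = 9 h 52 min; less 30 min break → 9 h 22 min
Total worked: 45 h 30 min = 2730 min.
Regular 44 h 0 min = 2640 min at $51.00/h; overtime 1 h 30 min = 90 min at $102.00/h.
Pay = (2640 × $51.00 + 90 × $102.00) ÷ 60 = $2397.00.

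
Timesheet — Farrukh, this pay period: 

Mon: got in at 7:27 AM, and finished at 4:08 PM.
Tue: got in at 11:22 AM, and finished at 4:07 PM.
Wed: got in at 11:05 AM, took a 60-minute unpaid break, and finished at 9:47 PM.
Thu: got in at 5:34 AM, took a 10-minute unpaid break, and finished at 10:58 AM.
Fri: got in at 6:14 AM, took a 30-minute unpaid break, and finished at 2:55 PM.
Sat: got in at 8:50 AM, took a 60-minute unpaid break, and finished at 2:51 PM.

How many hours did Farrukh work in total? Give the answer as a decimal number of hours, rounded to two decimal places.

Mon: 7:27 AM–4:08 PM = 8 h 41 min
Tue: 11:22 AM–4:07 PM = 4 h 45 min
Wed: 11:05 AM–9:47 PM = 10 h 42 min; less 60 min break → 9 h 42 min
Thu: 5:34 AM–10:58 AM = 5 h 24 min; less 10 min break → 5 h 14 min
Fri: 6:14 AM–2:55 PM = 8 h 41 min; less 30 min break → 8 h 11 min
Sat: 8:50 AM–2:51 PM = 6 h 1 min; less 60 min break → 5 h 1 min
Total: 8 h 41 min + 4 h 45 min + 9 h 42 min + 5 h 14 min + 8 h 11 min + 5 h 1 min = 41 h 34 min.

41.57 hours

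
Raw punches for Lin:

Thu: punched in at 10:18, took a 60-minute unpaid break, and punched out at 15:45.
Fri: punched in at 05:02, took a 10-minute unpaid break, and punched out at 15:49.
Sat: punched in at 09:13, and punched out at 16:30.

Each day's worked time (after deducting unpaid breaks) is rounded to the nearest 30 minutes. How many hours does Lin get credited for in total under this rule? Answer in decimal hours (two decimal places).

Thu: 10:18–15:45 = 5 h 27 min − 60 min = 4 h 27 min → rounds to 4 h 30 min
Fri: 05:02–15:49 = 10 h 47 min − 10 min = 10 h 37 min → rounds to 10 h 30 min
Sat: 09:13–16:30 = 7 h 17 min → rounds to 7 h 30 min
Total credited: 22 h 30 min.

22.50 hours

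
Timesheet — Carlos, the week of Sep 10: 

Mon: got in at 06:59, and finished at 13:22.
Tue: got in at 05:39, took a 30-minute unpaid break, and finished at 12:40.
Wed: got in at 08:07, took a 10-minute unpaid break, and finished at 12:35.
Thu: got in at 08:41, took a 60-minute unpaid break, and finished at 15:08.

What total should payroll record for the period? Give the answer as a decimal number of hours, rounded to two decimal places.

22.65 hours

Mon: 06:59–13:22 = 6 h 23 min
Tue: 05:39–12:40 = 7 h 1 min; less 30 min break → 6 h 31 min
Wed: 08:07–12:35 = 4 h 28 min; less 10 min break → 4 h 18 min
Thu: 08:41–15:08 = 6 h 27 min; less 60 min break → 5 h 27 min
Total: 6 h 23 min + 6 h 31 min + 4 h 18 min + 5 h 27 min = 22 h 39 min.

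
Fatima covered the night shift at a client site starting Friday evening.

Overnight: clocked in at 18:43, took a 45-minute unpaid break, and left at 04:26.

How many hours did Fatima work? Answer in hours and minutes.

Overnight: 18:43 → midnight = 5 h 17 min; midnight → 04:26 = 4 h 26 min; span 9 h 43 min; less 45 min break → 8 h 58 min

8 h 58 min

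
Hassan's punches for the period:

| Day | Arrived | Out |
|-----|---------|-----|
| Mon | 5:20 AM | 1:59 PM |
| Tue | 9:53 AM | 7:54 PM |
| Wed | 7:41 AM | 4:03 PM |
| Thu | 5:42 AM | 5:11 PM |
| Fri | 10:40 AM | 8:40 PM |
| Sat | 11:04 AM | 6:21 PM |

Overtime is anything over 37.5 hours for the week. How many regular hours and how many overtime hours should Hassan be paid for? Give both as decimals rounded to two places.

Regular 37.50 hours, overtime 18.30 hours

Mon: 5:20 AM–1:59 PM = 8 h 39 min
Tue: 9:53 AM–7:54 PM = 10 h 1 min
Wed: 7:41 AM–4:03 PM = 8 h 22 min
Thu: 5:42 AM–5:11 PM = 11 h 29 min
Fri: 10:40 AM–8:40 PM = 10 h 0 min
Sat: 11:04 AM–6:21 PM = 7 h 17 min
Total worked: 55 h 48 min = 55.80 h.
Threshold 37.5 h → overtime 18 h 18 min, regular 37 h 30 min.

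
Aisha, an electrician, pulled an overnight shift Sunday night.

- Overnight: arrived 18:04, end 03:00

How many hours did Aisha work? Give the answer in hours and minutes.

8 h 56 min

Overnight: 18:04 → midnight = 5 h 56 min; midnight → 03:00 = 3 h 0 min; span 8 h 56 min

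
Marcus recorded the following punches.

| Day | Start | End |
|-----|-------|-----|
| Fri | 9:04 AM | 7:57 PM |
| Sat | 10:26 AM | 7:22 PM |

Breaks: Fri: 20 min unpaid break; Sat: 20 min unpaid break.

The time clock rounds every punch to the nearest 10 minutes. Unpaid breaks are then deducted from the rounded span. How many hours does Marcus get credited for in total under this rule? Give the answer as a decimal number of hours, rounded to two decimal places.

19.17 hours

Fri: in 9:04 AM→9:00 AM, out 7:57 PM→8:00 PM; 11 h 0 min − 20 min = 10 h 40 min
Sat: in 10:26 AM→10:30 AM, out 7:22 PM→7:20 PM; 8 h 50 min − 20 min = 8 h 30 min
Total credited: 19 h 10 min.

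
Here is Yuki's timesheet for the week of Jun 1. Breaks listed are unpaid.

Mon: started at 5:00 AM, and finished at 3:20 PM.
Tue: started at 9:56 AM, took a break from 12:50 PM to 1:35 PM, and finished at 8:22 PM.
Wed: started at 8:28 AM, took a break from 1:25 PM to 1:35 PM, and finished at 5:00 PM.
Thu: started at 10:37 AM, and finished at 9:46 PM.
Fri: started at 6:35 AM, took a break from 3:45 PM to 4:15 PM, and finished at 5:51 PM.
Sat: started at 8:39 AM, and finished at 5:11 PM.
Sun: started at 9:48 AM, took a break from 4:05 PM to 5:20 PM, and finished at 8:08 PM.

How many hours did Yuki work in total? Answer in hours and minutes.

67 h 55 min

Mon: 5:00 AM–3:20 PM = 10 h 20 min
Tue: 9:56 AM–8:22 PM = 10 h 26 min; less 45 min break → 9 h 41 min
Wed: 8:28 AM–5:00 PM = 8 h 32 min; less 10 min break → 8 h 22 min
Thu: 10:37 AM–9:46 PM = 11 h 9 min
Fri: 6:35 AM–5:51 PM = 11 h 16 min; less 30 min break → 10 h 46 min
Sat: 8:39 AM–5:11 PM = 8 h 32 min
Sun: 9:48 AM–8:08 PM = 10 h 20 min; less 75 min break → 9 h 5 min
Total: 10 h 20 min + 9 h 41 min + 8 h 22 min + 11 h 9 min + 10 h 46 min + 8 h 32 min + 9 h 5 min = 67 h 55 min.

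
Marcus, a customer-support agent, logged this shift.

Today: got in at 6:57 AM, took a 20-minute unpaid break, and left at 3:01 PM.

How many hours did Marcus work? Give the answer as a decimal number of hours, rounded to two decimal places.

7.73 hours

Today: 6:57 AM–3:01 PM = 8 h 4 min; less 20 min break → 7 h 44 min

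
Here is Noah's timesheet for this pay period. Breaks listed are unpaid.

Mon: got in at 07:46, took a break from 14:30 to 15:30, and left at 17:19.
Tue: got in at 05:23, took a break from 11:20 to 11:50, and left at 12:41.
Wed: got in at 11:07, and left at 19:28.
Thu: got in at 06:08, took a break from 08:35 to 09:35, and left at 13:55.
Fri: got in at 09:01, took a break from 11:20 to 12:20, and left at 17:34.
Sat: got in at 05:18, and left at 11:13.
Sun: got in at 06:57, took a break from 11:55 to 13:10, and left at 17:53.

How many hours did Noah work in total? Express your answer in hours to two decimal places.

53.63 hours

Mon: 07:46–17:19 = 9 h 33 min; less 60 min break → 8 h 33 min
Tue: 05:23–12:41 = 7 h 18 min; less 30 min break → 6 h 48 min
Wed: 11:07–19:28 = 8 h 21 min
Thu: 06:08–13:55 = 7 h 47 min; less 60 min break → 6 h 47 min
Fri: 09:01–17:34 = 8 h 33 min; less 60 min break → 7 h 33 min
Sat: 05:18–11:13 = 5 h 55 min
Sun: 06:57–17:53 = 10 h 56 min; less 75 min break → 9 h 41 min
Total: 8 h 33 min + 6 h 48 min + 8 h 21 min + 6 h 47 min + 7 h 33 min + 5 h 55 min + 9 h 41 min = 53 h 38 min.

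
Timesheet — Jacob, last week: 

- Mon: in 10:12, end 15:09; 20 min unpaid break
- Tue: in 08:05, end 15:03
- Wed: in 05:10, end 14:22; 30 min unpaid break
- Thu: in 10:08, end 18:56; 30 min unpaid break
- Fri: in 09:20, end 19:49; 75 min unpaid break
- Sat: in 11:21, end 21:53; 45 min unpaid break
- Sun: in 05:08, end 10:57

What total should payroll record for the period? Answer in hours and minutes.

Mon: 10:12–15:09 = 4 h 57 min; less 20 min break → 4 h 37 min
Tue: 08:05–15:03 = 6 h 58 min
Wed: 05:10–14:22 = 9 h 12 min; less 30 min break → 8 h 42 min
Thu: 10:08–18:56 = 8 h 48 min; less 30 min break → 8 h 18 min
Fri: 09:20–19:49 = 10 h 29 min; less 75 min break → 9 h 14 min
Sat: 11:21–21:53 = 10 h 32 min; less 45 min break → 9 h 47 min
Sun: 05:08–10:57 = 5 h 49 min
Total: 4 h 37 min + 6 h 58 min + 8 h 42 min + 8 h 18 min + 9 h 14 min + 9 h 47 min + 5 h 49 min = 53 h 25 min.

53 h 25 min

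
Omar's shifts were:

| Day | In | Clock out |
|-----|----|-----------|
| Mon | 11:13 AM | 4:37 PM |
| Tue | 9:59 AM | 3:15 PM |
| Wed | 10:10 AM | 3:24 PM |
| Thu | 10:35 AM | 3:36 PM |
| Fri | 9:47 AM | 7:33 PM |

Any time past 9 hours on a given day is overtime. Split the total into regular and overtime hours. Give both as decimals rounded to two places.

Regular 29.92 hours, overtime 0.77 hours

Mon: 11:13 AM–4:37 PM = 5 h 24 min
Tue: 9:59 AM–3:15 PM = 5 h 16 min
Wed: 10:10 AM–3:24 PM = 5 h 14 min
Thu: 10:35 AM–3:36 PM = 5 h 1 min
Fri: 9:47 AM–7:33 PM = 9 h 46 min
Mon reg 5 h 24 min / OT 0 h 0 min; Tue reg 5 h 16 min / OT 0 h 0 min; Wed reg 5 h 14 min / OT 0 h 0 min; Thu reg 5 h 1 min / OT 0 h 0 min; Fri reg 9 h 0 min / OT 0 h 46 min.
Totals: regular 29 h 55 min, overtime 0 h 46 min.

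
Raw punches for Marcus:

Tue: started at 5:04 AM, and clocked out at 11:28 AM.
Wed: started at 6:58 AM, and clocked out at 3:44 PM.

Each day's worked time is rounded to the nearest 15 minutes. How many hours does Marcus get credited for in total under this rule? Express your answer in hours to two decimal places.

15.25 hours

Tue: 5:04 AM–11:28 AM = 6 h 24 min → rounds to 6 h 30 min
Wed: 6:58 AM–3:44 PM = 8 h 46 min → rounds to 8 h 45 min
Total credited: 15 h 15 min.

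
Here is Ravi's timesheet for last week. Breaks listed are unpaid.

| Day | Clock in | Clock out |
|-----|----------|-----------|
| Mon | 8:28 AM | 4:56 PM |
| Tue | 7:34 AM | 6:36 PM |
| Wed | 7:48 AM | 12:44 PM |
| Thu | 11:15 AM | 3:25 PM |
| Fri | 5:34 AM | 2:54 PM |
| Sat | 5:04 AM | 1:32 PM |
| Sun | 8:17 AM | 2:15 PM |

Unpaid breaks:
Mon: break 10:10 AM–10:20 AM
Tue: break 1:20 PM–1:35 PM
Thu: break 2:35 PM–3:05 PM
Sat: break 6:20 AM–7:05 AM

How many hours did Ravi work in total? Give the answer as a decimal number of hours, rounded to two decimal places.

50.70 hours

Mon: 8:28 AM–4:56 PM = 8 h 28 min; less 10 min break → 8 h 18 min
Tue: 7:34 AM–6:36 PM = 11 h 2 min; less 15 min break → 10 h 47 min
Wed: 7:48 AM–12:44 PM = 4 h 56 min
Thu: 11:15 AM–3:25 PM = 4 h 10 min; less 30 min break → 3 h 40 min
Fri: 5:34 AM–2:54 PM = 9 h 20 min
Sat: 5:04 AM–1:32 PM = 8 h 28 min; less 45 min break → 7 h 43 min
Sun: 8:17 AM–2:15 PM = 5 h 58 min
Total: 8 h 18 min + 10 h 47 min + 4 h 56 min + 3 h 40 min + 9 h 20 min + 7 h 43 min + 5 h 58 min = 50 h 42 min.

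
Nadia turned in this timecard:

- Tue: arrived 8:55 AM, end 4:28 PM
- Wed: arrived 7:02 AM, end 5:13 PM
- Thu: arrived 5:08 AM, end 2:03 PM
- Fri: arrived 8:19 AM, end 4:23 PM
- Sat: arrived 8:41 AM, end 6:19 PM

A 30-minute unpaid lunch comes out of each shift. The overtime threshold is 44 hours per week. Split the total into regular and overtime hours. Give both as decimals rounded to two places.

Tue: 8:55 AM–4:28 PM = 7 h 33 min; less 30 min break → 7 h 3 min
Wed: 7:02 AM–5:13 PM = 10 h 11 min; less 30 min break → 9 h 41 min
Thu: 5:08 AM–2:03 PM = 8 h 55 min; less 30 min break → 8 h 25 min
Fri: 8:19 AM–4:23 PM = 8 h 4 min; less 30 min break → 7 h 34 min
Sat: 8:41 AM–6:19 PM = 9 h 38 min; less 30 min break → 9 h 8 min
Total worked: 41 h 51 min = 41.85 h.
Threshold 44 h → overtime 0 h 0 min, regular 41 h 51 min.

Regular 41.85 hours, overtime 0.00 hours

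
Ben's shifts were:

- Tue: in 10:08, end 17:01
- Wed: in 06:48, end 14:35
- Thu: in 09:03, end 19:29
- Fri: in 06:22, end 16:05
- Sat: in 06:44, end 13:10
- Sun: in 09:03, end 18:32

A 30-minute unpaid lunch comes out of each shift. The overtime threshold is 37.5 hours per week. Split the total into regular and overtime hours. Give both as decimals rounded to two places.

Regular 37.50 hours, overtime 10.23 hours

Tue: 10:08–17:01 = 6 h 53 min; less 30 min break → 6 h 23 min
Wed: 06:48–14:35 = 7 h 47 min; less 30 min break → 7 h 17 min
Thu: 09:03–19:29 = 10 h 26 min; less 30 min break → 9 h 56 min
Fri: 06:22–16:05 = 9 h 43 min; less 30 min break → 9 h 13 min
Sat: 06:44–13:10 = 6 h 26 min; less 30 min break → 5 h 56 min
Sun: 09:03–18:32 = 9 h 29 min; less 30 min break → 8 h 59 min
Total worked: 47 h 44 min = 47.73 h.
Threshold 37.5 h → overtime 10 h 14 min, regular 37 h 30 min.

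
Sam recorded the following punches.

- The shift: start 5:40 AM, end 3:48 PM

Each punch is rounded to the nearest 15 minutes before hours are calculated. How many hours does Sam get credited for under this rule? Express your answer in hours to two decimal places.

The shift: in 5:40 AM→5:45 AM, out 3:48 PM→3:45 PM; 10 h 0 min

10.00 hours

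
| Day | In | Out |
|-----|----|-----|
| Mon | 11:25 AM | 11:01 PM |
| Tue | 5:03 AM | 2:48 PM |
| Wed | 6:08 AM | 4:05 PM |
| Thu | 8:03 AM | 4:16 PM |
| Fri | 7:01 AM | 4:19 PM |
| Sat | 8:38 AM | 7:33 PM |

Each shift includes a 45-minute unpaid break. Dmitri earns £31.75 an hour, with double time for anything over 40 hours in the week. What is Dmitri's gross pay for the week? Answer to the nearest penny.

£2237.32

Mon: 11:25 AM–11:01 PM = 11 h 36 min; less 45 min break → 10 h 51 min
Tue: 5:03 AM–2:48 PM = 9 h 45 min; less 45 min break → 9 h 0 min
Wed: 6:08 AM–4:05 PM = 9 h 57 min; less 45 min break → 9 h 12 min
Thu: 8:03 AM–4:16 PM = 8 h 13 min; less 45 min break → 7 h 28 min
Fri: 7:01 AM–4:19 PM = 9 h 18 min; less 45 min break → 8 h 33 min
Sat: 8:38 AM–7:33 PM = 10 h 55 min; less 45 min break → 10 h 10 min
Total worked: 55 h 14 min = 3314 min.
Regular 40 h 0 min = 2400 min at £31.75/h; overtime 15 h 14 min = 914 min at £63.50/h.
Pay = (2400 × £31.75 + 914 × £63.50) ÷ 60 = £2237.32.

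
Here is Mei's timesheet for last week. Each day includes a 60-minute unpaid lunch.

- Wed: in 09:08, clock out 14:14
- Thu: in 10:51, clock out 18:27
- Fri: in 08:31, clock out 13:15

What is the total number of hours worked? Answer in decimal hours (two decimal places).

14.43 hours

Wed: 09:08–14:14 = 5 h 6 min; less 60 min break → 4 h 6 min
Thu: 10:51–18:27 = 7 h 36 min; less 60 min break → 6 h 36 min
Fri: 08:31–13:15 = 4 h 44 min; less 60 min break → 3 h 44 min
Total: 4 h 6 min + 6 h 36 min + 3 h 44 min = 14 h 26 min.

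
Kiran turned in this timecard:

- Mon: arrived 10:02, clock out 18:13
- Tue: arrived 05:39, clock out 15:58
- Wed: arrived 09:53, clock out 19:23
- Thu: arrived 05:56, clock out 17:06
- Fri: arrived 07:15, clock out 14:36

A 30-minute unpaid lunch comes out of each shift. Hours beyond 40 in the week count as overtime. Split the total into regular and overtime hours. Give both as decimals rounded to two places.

Regular 40.00 hours, overtime 4.02 hours

Mon: 10:02–18:13 = 8 h 11 min; less 30 min break → 7 h 41 min
Tue: 05:39–15:58 = 10 h 19 min; less 30 min break → 9 h 49 min
Wed: 09:53–19:23 = 9 h 30 min; less 30 min break → 9 h 0 min
Thu: 05:56–17:06 = 11 h 10 min; less 30 min break → 10 h 40 min
Fri: 07:15–14:36 = 7 h 21 min; less 30 min break → 6 h 51 min
Total worked: 44 h 1 min = 44.02 h.
Threshold 40 h → overtime 4 h 1 min, regular 40 h 0 min.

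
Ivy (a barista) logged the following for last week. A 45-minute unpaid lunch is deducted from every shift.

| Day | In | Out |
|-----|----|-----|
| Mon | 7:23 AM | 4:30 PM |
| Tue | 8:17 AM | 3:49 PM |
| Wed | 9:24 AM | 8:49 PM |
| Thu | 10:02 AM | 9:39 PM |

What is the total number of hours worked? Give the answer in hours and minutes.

36 h 41 min

Mon: 7:23 AM–4:30 PM = 9 h 7 min; less 45 min break → 8 h 22 min
Tue: 8:17 AM–3:49 PM = 7 h 32 min; less 45 min break → 6 h 47 min
Wed: 9:24 AM–8:49 PM = 11 h 25 min; less 45 min break → 10 h 40 min
Thu: 10:02 AM–9:39 PM = 11 h 37 min; less 45 min break → 10 h 52 min
Total: 8 h 22 min + 6 h 47 min + 10 h 40 min + 10 h 52 min = 36 h 41 min.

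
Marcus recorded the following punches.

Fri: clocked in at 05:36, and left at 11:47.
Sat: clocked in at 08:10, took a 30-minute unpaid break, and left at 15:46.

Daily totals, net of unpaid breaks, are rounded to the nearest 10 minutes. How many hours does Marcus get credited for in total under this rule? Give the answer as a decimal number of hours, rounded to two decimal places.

13.33 hours

Fri: 05:36–11:47 = 6 h 11 min → rounds to 6 h 10 min
Sat: 08:10–15:46 = 7 h 36 min − 30 min = 7 h 6 min → rounds to 7 h 10 min
Total credited: 13 h 20 min.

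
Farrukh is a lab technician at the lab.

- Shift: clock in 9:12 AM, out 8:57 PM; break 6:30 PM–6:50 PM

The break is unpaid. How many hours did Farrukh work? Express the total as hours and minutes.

Shift: 9:12 AM–8:57 PM = 11 h 45 min; less 20 min break → 11 h 25 min

11 h 25 min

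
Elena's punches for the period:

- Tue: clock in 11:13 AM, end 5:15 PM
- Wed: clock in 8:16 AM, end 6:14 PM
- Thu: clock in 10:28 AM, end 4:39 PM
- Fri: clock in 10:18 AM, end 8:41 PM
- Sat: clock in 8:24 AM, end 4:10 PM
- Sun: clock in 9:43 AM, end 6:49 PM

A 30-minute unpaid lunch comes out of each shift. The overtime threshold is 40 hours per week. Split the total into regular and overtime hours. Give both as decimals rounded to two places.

Regular 40.00 hours, overtime 6.43 hours

Tue: 11:13 AM–5:15 PM = 6 h 2 min; less 30 min break → 5 h 32 min
Wed: 8:16 AM–6:14 PM = 9 h 58 min; less 30 min break → 9 h 28 min
Thu: 10:28 AM–4:39 PM = 6 h 11 min; less 30 min break → 5 h 41 min
Fri: 10:18 AM–8:41 PM = 10 h 23 min; less 30 min break → 9 h 53 min
Sat: 8:24 AM–4:10 PM = 7 h 46 min; less 30 min break → 7 h 16 min
Sun: 9:43 AM–6:49 PM = 9 h 6 min; less 30 min break → 8 h 36 min
Total worked: 46 h 26 min = 46.43 h.
Threshold 40 h → overtime 6 h 26 min, regular 40 h 0 min.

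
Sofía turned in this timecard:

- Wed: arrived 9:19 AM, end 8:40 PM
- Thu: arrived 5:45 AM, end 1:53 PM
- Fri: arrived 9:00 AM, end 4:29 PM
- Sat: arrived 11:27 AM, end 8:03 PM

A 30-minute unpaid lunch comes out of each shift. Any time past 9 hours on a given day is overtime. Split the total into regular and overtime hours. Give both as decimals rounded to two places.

Wed: 9:19 AM–8:40 PM = 11 h 21 min; less 30 min break → 10 h 51 min
Thu: 5:45 AM–1:53 PM = 8 h 8 min; less 30 min break → 7 h 38 min
Fri: 9:00 AM–4:29 PM = 7 h 29 min; less 30 min break → 6 h 59 min
Sat: 11:27 AM–8:03 PM = 8 h 36 min; less 30 min break → 8 h 6 min
Wed reg 9 h 0 min / OT 1 h 51 min; Thu reg 7 h 38 min / OT 0 h 0 min; Fri reg 6 h 59 min / OT 0 h 0 min; Sat reg 8 h 6 min / OT 0 h 0 min.
Totals: regular 31 h 43 min, overtime 1 h 51 min.

Regular 31.72 hours, overtime 1.85 hours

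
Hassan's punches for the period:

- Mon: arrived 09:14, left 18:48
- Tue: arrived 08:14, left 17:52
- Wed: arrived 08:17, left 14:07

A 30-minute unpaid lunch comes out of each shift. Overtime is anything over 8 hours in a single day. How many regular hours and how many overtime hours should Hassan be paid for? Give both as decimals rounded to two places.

Regular 21.33 hours, overtime 2.20 hours

Mon: 09:14–18:48 = 9 h 34 min; less 30 min break → 9 h 4 min
Tue: 08:14–17:52 = 9 h 38 min; less 30 min break → 9 h 8 min
Wed: 08:17–14:07 = 5 h 50 min; less 30 min break → 5 h 20 min
Mon reg 8 h 0 min / OT 1 h 4 min; Tue reg 8 h 0 min / OT 1 h 8 min; Wed reg 5 h 20 min / OT 0 h 0 min.
Totals: regular 21 h 20 min, overtime 2 h 12 min.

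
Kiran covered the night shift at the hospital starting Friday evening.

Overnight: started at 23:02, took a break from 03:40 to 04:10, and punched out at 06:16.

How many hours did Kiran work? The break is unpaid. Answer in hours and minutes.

6 h 44 min

Overnight: 23:02 → midnight = 0 h 58 min; midnight → 06:16 = 6 h 16 min; span 7 h 14 min; less 30 min break → 6 h 44 min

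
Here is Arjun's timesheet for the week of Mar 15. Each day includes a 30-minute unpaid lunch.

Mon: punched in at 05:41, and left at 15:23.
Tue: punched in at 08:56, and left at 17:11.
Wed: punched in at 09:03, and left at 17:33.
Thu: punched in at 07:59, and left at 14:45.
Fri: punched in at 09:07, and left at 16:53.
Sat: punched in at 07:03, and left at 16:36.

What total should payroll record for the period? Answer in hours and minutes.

Mon: 05:41–15:23 = 9 h 42 min; less 30 min break → 9 h 12 min
Tue: 08:56–17:11 = 8 h 15 min; less 30 min break → 7 h 45 min
Wed: 09:03–17:33 = 8 h 30 min; less 30 min break → 8 h 0 min
Thu: 07:59–14:45 = 6 h 46 min; less 30 min break → 6 h 16 min
Fri: 09:07–16:53 = 7 h 46 min; less 30 min break → 7 h 16 min
Sat: 07:03–16:36 = 9 h 33 min; less 30 min break → 9 h 3 min
Total: 9 h 12 min + 7 h 45 min + 8 h 0 min + 6 h 16 min + 7 h 16 min + 9 h 3 min = 47 h 32 min.

47 h 32 min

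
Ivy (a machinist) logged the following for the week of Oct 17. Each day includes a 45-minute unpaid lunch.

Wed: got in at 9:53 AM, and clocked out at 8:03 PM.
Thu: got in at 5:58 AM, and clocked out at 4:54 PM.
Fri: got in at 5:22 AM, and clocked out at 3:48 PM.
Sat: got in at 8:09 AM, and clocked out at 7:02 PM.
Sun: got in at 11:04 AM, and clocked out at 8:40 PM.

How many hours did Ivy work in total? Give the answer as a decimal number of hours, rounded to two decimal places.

48.27 hours

Wed: 9:53 AM–8:03 PM = 10 h 10 min; less 45 min break → 9 h 25 min
Thu: 5:58 AM–4:54 PM = 10 h 56 min; less 45 min break → 10 h 11 min
Fri: 5:22 AM–3:48 PM = 10 h 26 min; less 45 min break → 9 h 41 min
Sat: 8:09 AM–7:02 PM = 10 h 53 min; less 45 min break → 10 h 8 min
Sun: 11:04 AM–8:40 PM = 9 h 36 min; less 45 min break → 8 h 51 min
Total: 9 h 25 min + 10 h 11 min + 9 h 41 min + 10 h 8 min + 8 h 51 min = 48 h 16 min.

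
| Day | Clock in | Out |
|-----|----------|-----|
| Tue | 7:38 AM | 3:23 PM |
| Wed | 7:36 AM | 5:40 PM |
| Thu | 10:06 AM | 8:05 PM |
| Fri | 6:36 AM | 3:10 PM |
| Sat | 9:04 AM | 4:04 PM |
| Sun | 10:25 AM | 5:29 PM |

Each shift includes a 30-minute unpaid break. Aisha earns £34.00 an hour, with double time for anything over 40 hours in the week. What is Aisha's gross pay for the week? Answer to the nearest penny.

£1865.47

Tue: 7:38 AM–3:23 PM = 7 h 45 min; less 30 min break → 7 h 15 min
Wed: 7:36 AM–5:40 PM = 10 h 4 min; less 30 min break → 9 h 34 min
Thu: 10:06 AM–8:05 PM = 9 h 59 min; less 30 min break → 9 h 29 min
Fri: 6:36 AM–3:10 PM = 8 h 34 min; less 30 min break → 8 h 4 min
Sat: 9:04 AM–4:04 PM = 7 h 0 min; less 30 min break → 6 h 30 min
Sun: 10:25 AM–5:29 PM = 7 h 4 min; less 30 min break → 6 h 34 min
Total worked: 47 h 26 min = 2846 min.
Regular 40 h 0 min = 2400 min at £34.00/h; overtime 7 h 26 min = 446 min at £68.00/h.
Pay = (2400 × £34.00 + 446 × £68.00) ÷ 60 = £1865.47.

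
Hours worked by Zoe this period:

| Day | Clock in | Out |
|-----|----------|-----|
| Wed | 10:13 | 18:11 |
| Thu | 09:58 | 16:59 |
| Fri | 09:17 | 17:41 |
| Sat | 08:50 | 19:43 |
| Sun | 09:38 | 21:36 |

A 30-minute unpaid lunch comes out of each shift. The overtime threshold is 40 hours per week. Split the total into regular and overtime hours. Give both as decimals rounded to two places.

Regular 40.00 hours, overtime 3.73 hours

Wed: 10:13–18:11 = 7 h 58 min; less 30 min break → 7 h 28 min
Thu: 09:58–16:59 = 7 h 1 min; less 30 min break → 6 h 31 min
Fri: 09:17–17:41 = 8 h 24 min; less 30 min break → 7 h 54 min
Sat: 08:50–19:43 = 10 h 53 min; less 30 min break → 10 h 23 min
Sun: 09:38–21:36 = 11 h 58 min; less 30 min break → 11 h 28 min
Total worked: 43 h 44 min = 43.73 h.
Threshold 40 h → overtime 3 h 44 min, regular 40 h 0 min.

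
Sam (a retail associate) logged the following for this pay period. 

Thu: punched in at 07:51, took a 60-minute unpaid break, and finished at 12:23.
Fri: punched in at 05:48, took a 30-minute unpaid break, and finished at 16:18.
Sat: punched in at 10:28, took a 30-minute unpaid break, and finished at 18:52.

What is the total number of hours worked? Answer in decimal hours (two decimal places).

Thu: 07:51–12:23 = 4 h 32 min; less 60 min break → 3 h 32 min
Fri: 05:48–16:18 = 10 h 30 min; less 30 min break → 10 h 0 min
Sat: 10:28–18:52 = 8 h 24 min; less 30 min break → 7 h 54 min
Total: 3 h 32 min + 10 h 0 min + 7 h 54 min = 21 h 26 min.

21.43 hours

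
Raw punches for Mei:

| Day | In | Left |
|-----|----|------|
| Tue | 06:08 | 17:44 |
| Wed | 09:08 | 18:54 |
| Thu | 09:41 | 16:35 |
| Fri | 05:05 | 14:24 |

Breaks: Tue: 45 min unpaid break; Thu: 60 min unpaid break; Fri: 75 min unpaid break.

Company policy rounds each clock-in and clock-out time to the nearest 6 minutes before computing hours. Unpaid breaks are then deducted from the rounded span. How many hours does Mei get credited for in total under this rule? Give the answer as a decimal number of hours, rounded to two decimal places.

34.60 hours

Tue: in 06:08→06:06, out 17:44→17:42; 11 h 36 min − 45 min = 10 h 51 min
Wed: in 09:08→09:06, out 18:54→18:54; 9 h 48 min
Thu: in 09:41→09:42, out 16:35→16:36; 6 h 54 min − 60 min = 5 h 54 min
Fri: in 05:05→05:06, out 14:24→14:24; 9 h 18 min − 75 min = 8 h 3 min
Total credited: 34 h 36 min.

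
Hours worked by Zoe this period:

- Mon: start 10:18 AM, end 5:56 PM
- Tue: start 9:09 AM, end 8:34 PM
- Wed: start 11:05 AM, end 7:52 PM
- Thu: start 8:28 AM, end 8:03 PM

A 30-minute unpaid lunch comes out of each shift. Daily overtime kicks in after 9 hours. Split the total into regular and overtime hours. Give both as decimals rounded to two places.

Regular 33.42 hours, overtime 4.00 hours

Mon: 10:18 AM–5:56 PM = 7 h 38 min; less 30 min break → 7 h 8 min
Tue: 9:09 AM–8:34 PM = 11 h 25 min; less 30 min break → 10 h 55 min
Wed: 11:05 AM–7:52 PM = 8 h 47 min; less 30 min break → 8 h 17 min
Thu: 8:28 AM–8:03 PM = 11 h 35 min; less 30 min break → 11 h 5 min
Mon reg 7 h 8 min / OT 0 h 0 min; Tue reg 9 h 0 min / OT 1 h 55 min; Wed reg 8 h 17 min / OT 0 h 0 min; Thu reg 9 h 0 min / OT 2 h 5 min.
Totals: regular 33 h 25 min, overtime 4 h 0 min.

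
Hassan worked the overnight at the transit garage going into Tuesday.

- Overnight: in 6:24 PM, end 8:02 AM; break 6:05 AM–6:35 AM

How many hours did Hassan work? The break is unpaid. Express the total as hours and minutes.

13 h 8 min

Overnight: 6:24 PM → midnight = 5 h 36 min; midnight → 8:02 AM = 8 h 2 min; span 13 h 38 min; less 30 min break → 13 h 8 min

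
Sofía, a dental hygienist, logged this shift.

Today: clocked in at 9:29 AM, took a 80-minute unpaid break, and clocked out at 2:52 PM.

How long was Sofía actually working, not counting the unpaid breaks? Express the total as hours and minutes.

Today: 9:29 AM–2:52 PM = 5 h 23 min; less 80 min break → 4 h 3 min

4 h 3 min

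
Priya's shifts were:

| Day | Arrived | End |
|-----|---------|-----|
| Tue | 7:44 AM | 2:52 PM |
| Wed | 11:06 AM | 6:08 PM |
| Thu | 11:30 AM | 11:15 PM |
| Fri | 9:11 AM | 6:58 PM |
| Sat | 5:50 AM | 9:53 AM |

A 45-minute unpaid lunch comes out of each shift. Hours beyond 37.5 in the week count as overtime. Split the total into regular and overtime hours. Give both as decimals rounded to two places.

Tue: 7:44 AM–2:52 PM = 7 h 8 min; less 45 min break → 6 h 23 min
Wed: 11:06 AM–6:08 PM = 7 h 2 min; less 45 min break → 6 h 17 min
Thu: 11:30 AM–11:15 PM = 11 h 45 min; less 45 min break → 11 h 0 min
Fri: 9:11 AM–6:58 PM = 9 h 47 min; less 45 min break → 9 h 2 min
Sat: 5:50 AM–9:53 AM = 4 h 3 min; less 45 min break → 3 h 18 min
Total worked: 36 h 0 min = 36.00 h.
Threshold 37.5 h → overtime 0 h 0 min, regular 36 h 0 min.

Regular 36.00 hours, overtime 0.00 hours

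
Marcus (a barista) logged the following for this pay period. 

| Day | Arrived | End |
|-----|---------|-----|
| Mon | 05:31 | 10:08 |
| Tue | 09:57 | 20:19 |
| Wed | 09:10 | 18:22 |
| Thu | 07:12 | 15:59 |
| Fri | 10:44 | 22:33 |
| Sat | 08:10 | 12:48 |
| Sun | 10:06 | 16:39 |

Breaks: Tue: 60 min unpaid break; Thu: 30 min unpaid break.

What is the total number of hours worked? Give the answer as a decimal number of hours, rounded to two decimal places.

Mon: 05:31–10:08 = 4 h 37 min
Tue: 09:57–20:19 = 10 h 22 min; less 60 min break → 9 h 22 min
Wed: 09:10–18:22 = 9 h 12 min
Thu: 07:12–15:59 = 8 h 47 min; less 30 min break → 8 h 17 min
Fri: 10:44–22:33 = 11 h 49 min
Sat: 08:10–12:48 = 4 h 38 min
Sun: 10:06–16:39 = 6 h 33 min
Total: 4 h 37 min + 9 h 22 min + 9 h 12 min + 8 h 17 min + 11 h 49 min + 4 h 38 min + 6 h 33 min = 54 h 28 min.

54.47 hours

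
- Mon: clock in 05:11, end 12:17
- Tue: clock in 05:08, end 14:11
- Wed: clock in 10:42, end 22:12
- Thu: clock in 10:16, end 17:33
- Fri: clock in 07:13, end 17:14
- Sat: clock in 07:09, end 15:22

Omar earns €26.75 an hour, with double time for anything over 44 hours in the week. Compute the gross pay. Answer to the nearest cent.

Mon: 05:11–12:17 = 7 h 6 min
Tue: 05:08–14:11 = 9 h 3 min
Wed: 10:42–22:12 = 11 h 30 min
Thu: 10:16–17:33 = 7 h 17 min
Fri: 07:13–17:14 = 10 h 1 min
Sat: 07:09–15:22 = 8 h 13 min
Total worked: 53 h 10 min = 3190 min.
Regular 44 h 0 min = 2640 min at €26.75/h; overtime 9 h 10 min = 550 min at €53.50/h.
Pay = (2640 × €26.75 + 550 × €53.50) ÷ 60 = €1667.42.

€1667.42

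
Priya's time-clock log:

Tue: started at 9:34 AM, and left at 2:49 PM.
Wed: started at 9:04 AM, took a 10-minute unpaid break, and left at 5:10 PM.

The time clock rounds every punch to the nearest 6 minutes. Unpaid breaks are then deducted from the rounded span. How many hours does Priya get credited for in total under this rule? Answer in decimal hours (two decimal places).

13.13 hours

Tue: in 9:34 AM→9:36 AM, out 2:49 PM→2:48 PM; 5 h 12 min
Wed: in 9:04 AM→9:06 AM, out 5:10 PM→5:12 PM; 8 h 6 min − 10 min = 7 h 56 min
Total credited: 13 h 8 min.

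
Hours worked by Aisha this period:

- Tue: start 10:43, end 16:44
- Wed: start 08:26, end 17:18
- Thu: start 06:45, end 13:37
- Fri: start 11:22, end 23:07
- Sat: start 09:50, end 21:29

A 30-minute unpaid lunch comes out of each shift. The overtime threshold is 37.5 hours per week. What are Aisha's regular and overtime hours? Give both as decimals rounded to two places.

Tue: 10:43–16:44 = 6 h 1 min; less 30 min break → 5 h 31 min
Wed: 08:26–17:18 = 8 h 52 min; less 30 min break → 8 h 22 min
Thu: 06:45–13:37 = 6 h 52 min; less 30 min break → 6 h 22 min
Fri: 11:22–23:07 = 11 h 45 min; less 30 min break → 11 h 15 min
Sat: 09:50–21:29 = 11 h 39 min; less 30 min break → 11 h 9 min
Total worked: 42 h 39 min = 42.65 h.
Threshold 37.5 h → overtime 5 h 9 min, regular 37 h 30 min.

Regular 37.50 hours, overtime 5.15 hours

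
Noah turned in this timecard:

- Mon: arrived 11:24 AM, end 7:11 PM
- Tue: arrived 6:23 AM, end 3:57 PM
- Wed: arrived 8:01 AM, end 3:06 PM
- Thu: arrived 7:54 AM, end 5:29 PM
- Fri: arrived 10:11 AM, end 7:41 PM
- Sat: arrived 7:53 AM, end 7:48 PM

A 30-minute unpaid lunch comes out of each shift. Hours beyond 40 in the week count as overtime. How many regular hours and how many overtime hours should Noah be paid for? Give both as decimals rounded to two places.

Regular 40.00 hours, overtime 12.43 hours

Mon: 11:24 AM–7:11 PM = 7 h 47 min; less 30 min break → 7 h 17 min
Tue: 6:23 AM–3:57 PM = 9 h 34 min; less 30 min break → 9 h 4 min
Wed: 8:01 AM–3:06 PM = 7 h 5 min; less 30 min break → 6 h 35 min
Thu: 7:54 AM–5:29 PM = 9 h 35 min; less 30 min break → 9 h 5 min
Fri: 10:11 AM–7:41 PM = 9 h 30 min; less 30 min break → 9 h 0 min
Sat: 7:53 AM–7:48 PM = 11 h 55 min; less 30 min break → 11 h 25 min
Total worked: 52 h 26 min = 52.43 h.
Threshold 40 h → overtime 12 h 26 min, regular 40 h 0 min.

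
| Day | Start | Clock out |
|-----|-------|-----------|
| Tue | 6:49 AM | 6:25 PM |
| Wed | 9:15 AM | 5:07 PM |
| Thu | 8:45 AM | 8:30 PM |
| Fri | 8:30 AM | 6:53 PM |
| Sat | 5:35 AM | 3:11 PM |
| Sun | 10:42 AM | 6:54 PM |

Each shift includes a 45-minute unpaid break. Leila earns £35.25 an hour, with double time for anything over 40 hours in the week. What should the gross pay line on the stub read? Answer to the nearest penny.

Tue: 6:49 AM–6:25 PM = 11 h 36 min; less 45 min break → 10 h 51 min
Wed: 9:15 AM–5:07 PM = 7 h 52 min; less 45 min break → 7 h 7 min
Thu: 8:45 AM–8:30 PM = 11 h 45 min; less 45 min break → 11 h 0 min
Fri: 8:30 AM–6:53 PM = 10 h 23 min; less 45 min break → 9 h 38 min
Sat: 5:35 AM–3:11 PM = 9 h 36 min; less 45 min break → 8 h 51 min
Sun: 10:42 AM–6:54 PM = 8 h 12 min; less 45 min break → 7 h 27 min
Total worked: 54 h 54 min = 3294 min.
Regular 40 h 0 min = 2400 min at £35.25/h; overtime 14 h 54 min = 894 min at £70.50/h.
Pay = (2400 × £35.25 + 894 × £70.50) ÷ 60 = £2460.45.

£2460.45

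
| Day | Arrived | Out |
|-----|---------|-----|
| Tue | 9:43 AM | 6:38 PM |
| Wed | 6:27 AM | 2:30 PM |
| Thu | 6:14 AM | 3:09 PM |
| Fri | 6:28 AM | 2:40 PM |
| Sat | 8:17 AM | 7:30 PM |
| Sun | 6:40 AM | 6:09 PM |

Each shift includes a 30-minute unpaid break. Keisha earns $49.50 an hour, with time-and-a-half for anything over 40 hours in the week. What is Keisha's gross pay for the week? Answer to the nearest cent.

$3003.41

Tue: 9:43 AM–6:38 PM = 8 h 55 min; less 30 min break → 8 h 25 min
Wed: 6:27 AM–2:30 PM = 8 h 3 min; less 30 min break → 7 h 33 min
Thu: 6:14 AM–3:09 PM = 8 h 55 min; less 30 min break → 8 h 25 min
Fri: 6:28 AM–2:40 PM = 8 h 12 min; less 30 min break → 7 h 42 min
Sat: 8:17 AM–7:30 PM = 11 h 13 min; less 30 min break → 10 h 43 min
Sun: 6:40 AM–6:09 PM = 11 h 29 min; less 30 min break → 10 h 59 min
Total worked: 53 h 47 min = 3227 min.
Regular 40 h 0 min = 2400 min at $49.50/h; overtime 13 h 47 min = 827 min at $74.25/h.
Pay = (2400 × $49.50 + 827 × $74.25) ÷ 60 = $3003.41.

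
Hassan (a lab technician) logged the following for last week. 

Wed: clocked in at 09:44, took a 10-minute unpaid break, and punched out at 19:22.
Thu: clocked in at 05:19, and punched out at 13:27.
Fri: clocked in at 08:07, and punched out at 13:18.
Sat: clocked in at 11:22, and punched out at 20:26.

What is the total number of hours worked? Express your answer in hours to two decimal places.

Wed: 09:44–19:22 = 9 h 38 min; less 10 min break → 9 h 28 min
Thu: 05:19–13:27 = 8 h 8 min
Fri: 08:07–13:18 = 5 h 11 min
Sat: 11:22–20:26 = 9 h 4 min
Total: 9 h 28 min + 8 h 8 min + 5 h 11 min + 9 h 4 min = 31 h 51 min.

31.85 hours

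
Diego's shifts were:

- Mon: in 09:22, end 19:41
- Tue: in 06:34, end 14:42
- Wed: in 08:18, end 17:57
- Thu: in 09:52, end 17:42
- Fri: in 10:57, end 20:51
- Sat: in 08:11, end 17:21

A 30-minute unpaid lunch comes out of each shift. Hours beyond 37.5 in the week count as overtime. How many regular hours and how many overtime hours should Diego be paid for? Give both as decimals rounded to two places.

Regular 37.50 hours, overtime 14.50 hours

Mon: 09:22–19:41 = 10 h 19 min; less 30 min break → 9 h 49 min
Tue: 06:34–14:42 = 8 h 8 min; less 30 min break → 7 h 38 min
Wed: 08:18–17:57 = 9 h 39 min; less 30 min break → 9 h 9 min
Thu: 09:52–17:42 = 7 h 50 min; less 30 min break → 7 h 20 min
Fri: 10:57–20:51 = 9 h 54 min; less 30 min break → 9 h 24 min
Sat: 08:11–17:21 = 9 h 10 min; less 30 min break → 8 h 40 min
Total worked: 52 h 0 min = 52.00 h.
Threshold 37.5 h → overtime 14 h 30 min, regular 37 h 30 min.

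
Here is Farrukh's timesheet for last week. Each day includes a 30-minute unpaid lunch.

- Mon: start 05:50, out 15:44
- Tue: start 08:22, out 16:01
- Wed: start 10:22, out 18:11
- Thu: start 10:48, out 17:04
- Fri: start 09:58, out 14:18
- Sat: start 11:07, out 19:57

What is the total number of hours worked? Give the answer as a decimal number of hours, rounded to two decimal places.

41.80 hours

Mon: 05:50–15:44 = 9 h 54 min; less 30 min break → 9 h 24 min
Tue: 08:22–16:01 = 7 h 39 min; less 30 min break → 7 h 9 min
Wed: 10:22–18:11 = 7 h 49 min; less 30 min break → 7 h 19 min
Thu: 10:48–17:04 = 6 h 16 min; less 30 min break → 5 h 46 min
Fri: 09:58–14:18 = 4 h 20 min; less 30 min break → 3 h 50 min
Sat: 11:07–19:57 = 8 h 50 min; less 30 min break → 8 h 20 min
Total: 9 h 24 min + 7 h 9 min + 7 h 19 min + 5 h 46 min + 3 h 50 min + 8 h 20 min = 41 h 48 min.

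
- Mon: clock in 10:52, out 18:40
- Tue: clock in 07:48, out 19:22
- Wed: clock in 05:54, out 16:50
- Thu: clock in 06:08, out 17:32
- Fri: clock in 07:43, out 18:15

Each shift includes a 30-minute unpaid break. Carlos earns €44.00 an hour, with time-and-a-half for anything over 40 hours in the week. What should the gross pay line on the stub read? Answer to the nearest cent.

Mon: 10:52–18:40 = 7 h 48 min; less 30 min break → 7 h 18 min
Tue: 07:48–19:22 = 11 h 34 min; less 30 min break → 11 h 4 min
Wed: 05:54–16:50 = 10 h 56 min; less 30 min break → 10 h 26 min
Thu: 06:08–17:32 = 11 h 24 min; less 30 min break → 10 h 54 min
Fri: 07:43–18:15 = 10 h 32 min; less 30 min break → 10 h 2 min
Total worked: 49 h 44 min = 2984 min.
Regular 40 h 0 min = 2400 min at €44.00/h; overtime 9 h 44 min = 584 min at €66.00/h.
Pay = (2400 × €44.00 + 584 × €66.00) ÷ 60 = €2402.40.

€2402.40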